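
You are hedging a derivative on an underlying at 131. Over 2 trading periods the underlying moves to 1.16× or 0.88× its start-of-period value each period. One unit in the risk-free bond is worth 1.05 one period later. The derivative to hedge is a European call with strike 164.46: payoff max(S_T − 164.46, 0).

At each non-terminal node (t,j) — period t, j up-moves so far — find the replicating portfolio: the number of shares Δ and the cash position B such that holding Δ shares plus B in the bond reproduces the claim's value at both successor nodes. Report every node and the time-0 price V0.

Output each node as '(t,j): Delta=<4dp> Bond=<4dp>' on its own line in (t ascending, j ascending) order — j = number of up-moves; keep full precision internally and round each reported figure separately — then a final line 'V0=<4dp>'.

Since d<R<u, set p* = (R−d)/(u−d) = 0.6071; price each node as the discounted p*-expectation of its children.
Terminal payoffs: V(2,0)=0.0000, V(2,1)=0.0000, V(2,2)=11.8136
(1,0): S=115.2800. Δ = (V_up−V_dn)/(S_up−S_dn) = (0.0000−0.0000)/(133.7248−101.4464) = 0.0000. V = [p*·0.0000 + (1−p*)·0.0000]/1.05 = 0.0000. B = V − Δ·S = 0.0000.
(1,1): S=151.9600. Δ = (V_up−V_dn)/(S_up−S_dn) = (11.8136−0.0000)/(176.2736−133.7248) = 0.2776. V = [p*·11.8136 + (1−p*)·0.0000]/1.05 = 6.8310. B = V − Δ·S = -35.3604.
(0,0): S=131.0000. Δ = (V_up−V_dn)/(S_up−S_dn) = (6.8310−0.0000)/(151.9600−115.2800) = 0.1862. V = [p*·6.8310 + (1−p*)·0.0000]/1.05 = 3.9499. B = V − Δ·S = -20.4465.
Self-financing check: at every node Δ·S+B equals the discounted successor values.

(0,0): Delta=0.1862 Bond=-20.4465
(1,0): Delta=0.0000 Bond=0.0000
(1,1): Delta=0.2776 Bond=-35.3604
V0=3.9499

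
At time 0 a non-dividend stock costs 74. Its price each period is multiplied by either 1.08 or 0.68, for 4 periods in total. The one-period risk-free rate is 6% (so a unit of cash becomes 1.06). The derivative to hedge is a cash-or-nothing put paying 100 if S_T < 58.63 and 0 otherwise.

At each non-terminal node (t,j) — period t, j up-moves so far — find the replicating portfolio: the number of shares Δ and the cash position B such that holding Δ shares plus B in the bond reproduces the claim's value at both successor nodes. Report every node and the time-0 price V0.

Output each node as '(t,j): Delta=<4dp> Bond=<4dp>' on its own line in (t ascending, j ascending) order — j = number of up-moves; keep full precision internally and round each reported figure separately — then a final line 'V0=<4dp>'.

The replicating-portfolio and risk-neutral prices coincide; use p* = (1.06−0.68)/(1.08−0.68) = 0.9500 for the latter.
Payoff layer (t=4): V(4,0)=100.0000, V(4,1)=100.0000, V(4,2)=100.0000, V(4,3)=0.0000, V(4,4)=0.0000
  t=3,j=0: stock 23.2680 → up 25.1294 (V=100.0000), down 15.8222 (V=100.0000). Price 94.3396; hedge Δ=0.0000, bond B=94.3396.
  t=3,j=1: stock 36.9550 → up 39.9114 (V=100.0000), down 25.1294 (V=100.0000). Price 94.3396; hedge Δ=0.0000, bond B=94.3396.
  t=3,j=2: stock 58.6932 → up 63.3887 (V=0.0000), down 39.9114 (V=100.0000). Price 4.7170; hedge Δ=-4.2594, bond B=254.7170.
  t=3,j=3: stock 93.2187 → up 100.6762 (V=0.0000), down 63.3887 (V=0.0000). Price 0.0000; hedge Δ=0.0000, bond B=0.0000.
  t=2,j=0: stock 34.2176 → up 36.9550 (V=94.3396), down 23.2680 (V=94.3396). Price 88.9996; hedge Δ=0.0000, bond B=88.9996.
  t=2,j=1: stock 54.3456 → up 58.6932 (V=4.7170), down 36.9550 (V=94.3396). Price 8.6775; hedge Δ=-4.1228, bond B=232.7341.
  t=2,j=2: stock 86.3136 → up 93.2187 (V=0.0000), down 58.6932 (V=4.7170). Price 0.2225; hedge Δ=-0.1366, bond B=12.0150.
  t=1,j=0: stock 50.3200 → up 54.3456 (V=8.6775), down 34.2176 (V=88.9996). Price 11.9751; hedge Δ=-3.9906, bond B=212.7805.
  t=1,j=1: stock 79.9200 → up 86.3136 (V=0.2225), down 54.3456 (V=8.6775). Price 0.6087; hedge Δ=-0.2645, bond B=21.7461.
  t=0,j=0: stock 74.0000 → up 79.9200 (V=0.6087), down 50.3200 (V=11.9751). Price 1.1104; hedge Δ=-0.3840, bond B=29.5263.
Self-financing check: at every node Δ·S+B equals the discounted successor values.

(0,0): Delta=-0.3840 Bond=29.5263
(1,0): Delta=-3.9906 Bond=212.7805
(1,1): Delta=-0.2645 Bond=21.7461
(2,0): Delta=0.0000 Bond=88.9996
(2,1): Delta=-4.1228 Bond=232.7341
(2,2): Delta=-0.1366 Bond=12.0150
(3,0): Delta=0.0000 Bond=94.3396
(3,1): Delta=0.0000 Bond=94.3396
(3,2): Delta=-4.2594 Bond=254.7170
(3,3): Delta=0.0000 Bond=0.0000
V0=1.1104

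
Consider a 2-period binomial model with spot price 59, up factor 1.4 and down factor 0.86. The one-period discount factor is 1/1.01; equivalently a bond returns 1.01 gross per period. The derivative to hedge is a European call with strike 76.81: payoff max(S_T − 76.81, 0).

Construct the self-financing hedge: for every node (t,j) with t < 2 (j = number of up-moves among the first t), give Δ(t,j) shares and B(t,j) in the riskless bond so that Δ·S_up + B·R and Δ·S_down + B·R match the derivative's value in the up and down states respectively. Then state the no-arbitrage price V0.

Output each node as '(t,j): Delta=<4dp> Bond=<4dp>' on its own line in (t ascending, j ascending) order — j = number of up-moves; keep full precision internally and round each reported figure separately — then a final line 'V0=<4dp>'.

Since d<R<u, set p* = (R−d)/(u−d) = 0.2778; price each node as the discounted p*-expectation of its children.
Terminal values V(2,·): V(2,0)=0.0000, V(2,1)=0.0000, V(2,2)=38.8300
Node (1,0) S=50.7400: V=(p*·0.0000+(1−p*)·0.0000)/1.01=0.0000; Δ=(0.0000−0.0000)/(71.0360−43.6364)=0.0000; B=V−Δ·S=0.0000
Node (1,1) S=82.6000: V=(p*·38.8300+(1−p*)·0.0000)/1.01=10.6793; Δ=(38.8300−0.0000)/(115.6400−71.0360)=0.8705; B=V−Δ·S=-61.2281
Node (0,0) S=59.0000: V=(p*·10.6793+(1−p*)·0.0000)/1.01=2.9371; Δ=(10.6793−0.0000)/(82.6000−50.7400)=0.3352; B=V−Δ·S=-16.8394
Each (Δ,B) replicates both successor values, so the strategy is self-financing and V0 is arbitrage-free.

(0,0): Delta=0.3352 Bond=-16.8394
(1,0): Delta=0.0000 Bond=0.0000
(1,1): Delta=0.8705 Bond=-61.2281
V0=2.9371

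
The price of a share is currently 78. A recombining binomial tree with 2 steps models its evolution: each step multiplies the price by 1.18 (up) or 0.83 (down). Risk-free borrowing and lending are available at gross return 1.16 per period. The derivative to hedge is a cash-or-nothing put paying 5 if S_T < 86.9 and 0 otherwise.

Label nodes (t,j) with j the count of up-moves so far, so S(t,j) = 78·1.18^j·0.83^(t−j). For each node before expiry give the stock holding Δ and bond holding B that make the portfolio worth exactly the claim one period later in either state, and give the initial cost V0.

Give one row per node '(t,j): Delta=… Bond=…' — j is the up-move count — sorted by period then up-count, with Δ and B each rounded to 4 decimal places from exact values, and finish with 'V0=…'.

(0,0): Delta=-0.1489 Bond=12.0241
(1,0): Delta=0.0000 Bond=4.3103
(1,1): Delta=-0.1552 Bond=14.5320
V0=0.4125

The replicating-portfolio and risk-neutral prices coincide; use p* = (1.16−0.83)/(1.18−0.83) = 0.9429 for the latter.
Terminal values V(2,·): V(2,0)=5.0000, V(2,1)=5.0000, V(2,2)=0.0000
(1,0): S=64.7400. Δ = (V_up−V_dn)/(S_up−S_dn) = (5.0000−5.0000)/(76.3932−53.7342) = 0.0000. V = [p*·5.0000 + (1−p*)·5.0000]/1.16 = 4.3103. B = V − Δ·S = 4.3103.
(1,1): S=92.0400. Δ = (V_up−V_dn)/(S_up−S_dn) = (0.0000−5.0000)/(108.6072−76.3932) = -0.1552. V = [p*·0.0000 + (1−p*)·5.0000]/1.16 = 0.2463. B = V − Δ·S = 14.5320.
(0,0): S=78.0000. Δ = (V_up−V_dn)/(S_up−S_dn) = (0.2463−4.3103)/(92.0400−64.7400) = -0.1489. V = [p*·0.2463 + (1−p*)·4.3103]/1.16 = 0.4125. B = V − Δ·S = 12.0241.
The time-0 hedge costs 0.4125, which is the no-arbitrage price.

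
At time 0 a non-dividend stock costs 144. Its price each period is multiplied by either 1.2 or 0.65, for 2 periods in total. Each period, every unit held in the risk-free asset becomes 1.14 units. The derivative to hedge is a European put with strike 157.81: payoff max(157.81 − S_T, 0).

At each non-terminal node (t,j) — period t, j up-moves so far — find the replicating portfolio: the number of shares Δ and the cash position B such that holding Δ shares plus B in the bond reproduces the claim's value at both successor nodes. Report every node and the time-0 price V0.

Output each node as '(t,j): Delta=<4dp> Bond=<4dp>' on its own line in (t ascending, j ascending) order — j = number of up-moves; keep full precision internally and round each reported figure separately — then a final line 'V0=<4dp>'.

(0,0): Delta=-0.5111 Bond=81.2859
(1,0): Delta=-1.0000 Bond=138.4298
(1,1): Delta=-0.4786 Bond=87.0622
V0=7.6919

No-arbitrage ⇒ martingale measure with p* = (R−d)/(u−d) = 0.8909.
Terminal values V(2,·): V(2,0)=96.9700, V(2,1)=45.4900, V(2,2)=0.0000
Node (1,0) S=93.6000: V=(p*·45.4900+(1−p*)·96.9700)/1.14=44.8298; Δ=(45.4900−96.9700)/(112.3200−60.8400)=-1.0000; B=V−Δ·S=138.4298
Node (1,1) S=172.8000: V=(p*·0.0000+(1−p*)·45.4900)/1.14=4.3531; Δ=(0.0000−45.4900)/(207.3600−112.3200)=-0.4786; B=V−Δ·S=87.0622
Node (0,0) S=144.0000: V=(p*·4.3531+(1−p*)·44.8298)/1.14=7.6919; Δ=(4.3531−44.8298)/(172.8000−93.6000)=-0.5111; B=V−Δ·S=81.2859
Each (Δ,B) replicates both successor values, so the strategy is self-financing and V0 is arbitrage-free.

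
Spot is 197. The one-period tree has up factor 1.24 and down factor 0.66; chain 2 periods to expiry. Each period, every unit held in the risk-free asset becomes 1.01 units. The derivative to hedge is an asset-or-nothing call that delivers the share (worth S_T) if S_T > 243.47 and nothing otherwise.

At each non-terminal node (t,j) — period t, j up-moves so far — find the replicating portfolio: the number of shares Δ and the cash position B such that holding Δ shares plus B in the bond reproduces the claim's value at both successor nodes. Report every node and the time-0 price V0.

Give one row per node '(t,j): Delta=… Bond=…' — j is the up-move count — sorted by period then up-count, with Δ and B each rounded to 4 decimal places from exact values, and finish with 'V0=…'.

Under the risk-neutral measure, an up-move has probability p* = (R−d)/(u−d) = 0.6034 and values discount at R = 1.01.
Payoff layer (t=2): V(2,0)=0.0000, V(2,1)=0.0000, V(2,2)=302.9072
  t=1,j=0: stock 130.0200 → up 161.2248 (V=0.0000), down 85.8132 (V=0.0000). Price 0.0000; hedge Δ=0.0000, bond B=0.0000.
  t=1,j=1: stock 244.2800 → up 302.9072 (V=302.9072), down 161.2248 (V=0.0000). Price 180.9790; hedge Δ=2.1379, bond B=-341.2748.
  t=0,j=0: stock 197.0000 → up 244.2800 (V=180.9790), down 130.0200 (V=0.0000). Price 108.1302; hedge Δ=1.5839, bond B=-203.9026.
Self-financing check: at every node Δ·S+B equals the discounted successor values.

(0,0): Delta=1.5839 Bond=-203.9026
(1,0): Delta=0.0000 Bond=0.0000
(1,1): Delta=2.1379 Bond=-341.2748
V0=108.1302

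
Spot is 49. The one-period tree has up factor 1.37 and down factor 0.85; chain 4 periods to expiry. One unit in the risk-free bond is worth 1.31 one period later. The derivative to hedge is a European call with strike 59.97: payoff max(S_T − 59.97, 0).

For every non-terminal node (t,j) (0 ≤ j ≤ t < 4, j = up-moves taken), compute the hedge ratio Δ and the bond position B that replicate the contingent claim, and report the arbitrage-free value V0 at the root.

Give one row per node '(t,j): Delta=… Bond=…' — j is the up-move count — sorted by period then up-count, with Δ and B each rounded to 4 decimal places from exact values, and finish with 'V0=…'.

Since d<R<u, set p* = (R−d)/(u−d) = 0.8846; price each node as the discounted p*-expectation of its children.
Payoff layer (t=4): V(4,0)=0.0000, V(4,1)=0.0000, V(4,2)=6.4770, V(4,3)=47.1269, V(4,4)=112.6449
Node (3,0) S=30.0921: V=(p*·0.0000+(1−p*)·0.0000)/1.31=0.0000; Δ=(0.0000−0.0000)/(41.2262−25.5783)=0.0000; B=V−Δ·S=0.0000
Node (3,1) S=48.5014: V=(p*·6.4770+(1−p*)·0.0000)/1.31=4.3737; Δ=(6.4770−0.0000)/(66.4470−41.2262)=0.2568; B=V−Δ·S=-8.0819
Node (3,2) S=78.1729: V=(p*·47.1269+(1−p*)·6.4770)/1.31=32.3943; Δ=(47.1269−6.4770)/(107.0969−66.4470)=1.0000; B=V−Δ·S=-45.7786
Node (3,3) S=125.9963: V=(p*·112.6449+(1−p*)·47.1269)/1.31=80.2177; Δ=(112.6449−47.1269)/(172.6149−107.0969)=1.0000; B=V−Δ·S=-45.7786
Node (2,0) S=35.4025: V=(p*·4.3737+(1−p*)·0.0000)/1.31=2.9535; Δ=(4.3737−0.0000)/(48.5014−30.0921)=0.2376; B=V−Δ·S=-5.4576
Node (2,1) S=57.0605: V=(p*·32.3943+(1−p*)·4.3737)/1.31=22.2604; Δ=(32.3943−4.3737)/(78.1729−48.5014)=0.9444; B=V−Δ·S=-31.6252
Node (2,2) S=91.9681: V=(p*·80.2177+(1−p*)·32.3943)/1.31=57.0226; Δ=(80.2177−32.3943)/(125.9963−78.1729)=1.0000; B=V−Δ·S=-34.9455
Node (1,0) S=41.6500: V=(p*·22.2604+(1−p*)·2.9535)/1.31=15.2921; Δ=(22.2604−2.9535)/(57.0605−35.4025)=0.8914; B=V−Δ·S=-21.8365
Node (1,1) S=67.1300: V=(p*·57.0226+(1−p*)·22.2604)/1.31=40.4668; Δ=(57.0226−22.2604)/(91.9681−57.0605)=0.9958; B=V−Δ·S=-26.3835
Node (0,0) S=49.0000: V=(p*·40.4668+(1−p*)·15.2921)/1.31=28.6733; Δ=(40.4668−15.2921)/(67.1300−41.6500)=0.9880; B=V−Δ·S=-19.7396
Root portfolio cost Δ·49+B reproduces V0=28.6733.

(0,0): Delta=0.9880 Bond=-19.7396
(1,0): Delta=0.8914 Bond=-21.8365
(1,1): Delta=0.9958 Bond=-26.3835
(2,0): Delta=0.2376 Bond=-5.4576
(2,1): Delta=0.9444 Bond=-31.6252
(2,2): Delta=1.0000 Bond=-34.9455
(3,0): Delta=0.0000 Bond=0.0000
(3,1): Delta=0.2568 Bond=-8.0819
(3,2): Delta=1.0000 Bond=-45.7786
(3,3): Delta=1.0000 Bond=-45.7786
V0=28.6733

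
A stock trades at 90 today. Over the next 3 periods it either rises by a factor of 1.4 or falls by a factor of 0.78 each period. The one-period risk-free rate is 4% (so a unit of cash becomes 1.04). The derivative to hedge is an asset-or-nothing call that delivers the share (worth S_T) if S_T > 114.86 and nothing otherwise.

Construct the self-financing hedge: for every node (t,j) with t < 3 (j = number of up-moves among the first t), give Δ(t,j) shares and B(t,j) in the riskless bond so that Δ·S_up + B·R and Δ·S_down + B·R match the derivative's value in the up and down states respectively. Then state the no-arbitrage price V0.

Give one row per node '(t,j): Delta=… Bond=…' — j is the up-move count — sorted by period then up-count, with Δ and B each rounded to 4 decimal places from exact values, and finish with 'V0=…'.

Under the risk-neutral measure, an up-move has probability p* = (R−d)/(u−d) = 0.4194 and values discount at R = 1.04.
Terminal payoffs: V(3,0)=0.0000, V(3,1)=0.0000, V(3,2)=137.5920, V(3,3)=246.9600
  t=2,j=0: stock 54.7560 → up 76.6584 (V=0.0000), down 42.7097 (V=0.0000). Price 0.0000; hedge Δ=0.0000, bond B=0.0000.
  t=2,j=1: stock 98.2800 → up 137.5920 (V=137.5920), down 76.6584 (V=0.0000). Price 55.4806; hedge Δ=2.2581, bond B=-166.4419.
  t=2,j=2: stock 176.4000 → up 246.9600 (V=246.9600), down 137.5920 (V=137.5920). Price 176.4000; hedge Δ=1.0000, bond B=0.0000.
  t=1,j=0: stock 70.2000 → up 98.2800 (V=55.4806), down 54.7560 (V=0.0000). Price 22.3712; hedge Δ=1.2747, bond B=-67.1137.
  t=1,j=1: stock 126.0000 → up 176.4000 (V=176.4000), down 98.2800 (V=55.4806). Price 102.1046; hedge Δ=1.5479, bond B=-92.9266.
  t=0,j=0: stock 90.0000 → up 126.0000 (V=102.1046), down 70.2000 (V=22.3712). Price 53.6613; hedge Δ=1.4289, bond B=-74.9408.
Check: Δ(0,0)·S0 + B(0,0) = 53.6613 = V0.

(0,0): Delta=1.4289 Bond=-74.9408
(1,0): Delta=1.2747 Bond=-67.1137
(1,1): Delta=1.5479 Bond=-92.9266
(2,0): Delta=0.0000 Bond=0.0000
(2,1): Delta=2.2581 Bond=-166.4419
(2,2): Delta=1.0000 Bond=0.0000
V0=53.6613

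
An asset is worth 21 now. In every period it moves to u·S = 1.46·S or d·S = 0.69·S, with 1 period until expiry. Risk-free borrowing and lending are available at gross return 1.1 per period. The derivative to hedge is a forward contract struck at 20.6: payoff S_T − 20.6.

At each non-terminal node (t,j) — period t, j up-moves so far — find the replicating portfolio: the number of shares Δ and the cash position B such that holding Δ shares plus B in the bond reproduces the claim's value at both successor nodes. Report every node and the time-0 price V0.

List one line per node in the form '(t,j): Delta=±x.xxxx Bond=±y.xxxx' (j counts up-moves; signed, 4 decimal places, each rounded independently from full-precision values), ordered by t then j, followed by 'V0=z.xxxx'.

No-arbitrage ⇒ martingale measure with p* = (R−d)/(u−d) = 0.5325.
Terminal values V(1,·): V(1,0)=-6.1100, V(1,1)=10.0600
Node (0,0) S=21.0000: V=(p*·10.0600+(1−p*)·-6.1100)/1.1=2.2727; Δ=(10.0600−-6.1100)/(30.6600−14.4900)=1.0000; B=V−Δ·S=-18.7273
Root portfolio cost Δ·21+B reproduces V0=2.2727.

(0,0): Delta=1.0000 Bond=-18.7273
V0=2.2727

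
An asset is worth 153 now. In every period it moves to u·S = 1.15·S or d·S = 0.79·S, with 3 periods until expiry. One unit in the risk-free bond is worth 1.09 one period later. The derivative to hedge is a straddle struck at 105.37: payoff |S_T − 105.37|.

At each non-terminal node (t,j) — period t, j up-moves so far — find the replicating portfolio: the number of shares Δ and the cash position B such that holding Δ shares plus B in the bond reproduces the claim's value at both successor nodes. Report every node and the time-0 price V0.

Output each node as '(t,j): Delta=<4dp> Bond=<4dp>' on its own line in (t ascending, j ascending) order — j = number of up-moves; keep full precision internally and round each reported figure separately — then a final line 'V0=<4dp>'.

(0,0): Delta=0.9746 Bond=-77.2627
(1,0): Delta=0.7896 Bond=-61.8590
(1,1): Delta=1.0000 Bond=-88.6878
(2,0): Delta=-0.7417 Bond=78.7905
(2,1): Delta=1.0000 Bond=-96.6697
(2,2): Delta=1.0000 Bond=-96.6697
V0=71.8491

Under the risk-neutral measure, an up-move has probability p* = (R−d)/(u−d) = 0.8333 and values discount at R = 1.09.
Payoff layer (t=3): V(3,0)=29.9350, V(3,1)=4.4404, V(3,2)=54.4806, V(3,3)=127.3239
(2,0): S=95.4873. Δ = (V_up−V_dn)/(S_up−S_dn) = (4.4404−29.9350)/(109.8104−75.4350) = -0.7417. V = [p*·4.4404 + (1−p*)·29.9350]/1.09 = 7.9720. B = V − Δ·S = 78.7905.
(2,1): S=139.0005. Δ = (V_up−V_dn)/(S_up−S_dn) = (54.4806−4.4404)/(159.8506−109.8104) = 1.0000. V = [p*·54.4806 + (1−p*)·4.4404]/1.09 = 42.3308. B = V − Δ·S = -96.6697.
(2,2): S=202.3425. Δ = (V_up−V_dn)/(S_up−S_dn) = (127.3239−54.4806)/(232.6939−159.8506) = 1.0000. V = [p*·127.3239 + (1−p*)·54.4806]/1.09 = 105.6728. B = V − Δ·S = -96.6697.
(1,0): S=120.8700. Δ = (V_up−V_dn)/(S_up−S_dn) = (42.3308−7.9720)/(139.0005−95.4873) = 0.7896. V = [p*·42.3308 + (1−p*)·7.9720]/1.09 = 33.5819. B = V − Δ·S = -61.8590.
(1,1): S=175.9500. Δ = (V_up−V_dn)/(S_up−S_dn) = (105.6728−42.3308)/(202.3425−139.0005) = 1.0000. V = [p*·105.6728 + (1−p*)·42.3308]/1.09 = 87.2622. B = V − Δ·S = -88.6878.
(0,0): S=153.0000. Δ = (V_up−V_dn)/(S_up−S_dn) = (87.2622−33.5819)/(175.9500−120.8700) = 0.9746. V = [p*·87.2622 + (1−p*)·33.5819]/1.09 = 71.8491. B = V − Δ·S = -77.2627.
The time-0 hedge costs 71.8491, which is the no-arbitrage price.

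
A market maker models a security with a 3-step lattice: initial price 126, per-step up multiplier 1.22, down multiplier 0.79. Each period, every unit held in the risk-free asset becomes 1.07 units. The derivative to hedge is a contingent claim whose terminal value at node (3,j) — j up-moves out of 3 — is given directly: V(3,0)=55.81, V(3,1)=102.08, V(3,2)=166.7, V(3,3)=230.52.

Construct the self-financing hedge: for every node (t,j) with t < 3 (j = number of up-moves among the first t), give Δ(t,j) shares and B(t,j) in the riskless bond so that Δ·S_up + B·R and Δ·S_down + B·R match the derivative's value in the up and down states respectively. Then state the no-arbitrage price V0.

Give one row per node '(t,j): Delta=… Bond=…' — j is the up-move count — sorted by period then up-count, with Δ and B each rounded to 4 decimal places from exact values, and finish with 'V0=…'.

(0,0): Delta=1.0003 Bond=8.0441
(1,0): Delta=1.2712 Bond=-18.3605
(1,1): Delta=0.9063 Bond=23.0542
(2,0): Delta=1.3684 Bond=-27.2875
(2,1): Delta=1.2375 Bond=-15.5518
(2,2): Delta=0.7914 Bond=46.2143
V0=134.0789

The replicating-portfolio and risk-neutral prices coincide; use p* = (1.07−0.79)/(1.22−0.79) = 0.6512 for the latter.
Terminal payoffs: V(3,0)=55.8100, V(3,1)=102.0800, V(3,2)=166.7000, V(3,3)=230.5200
Node (2,0) S=78.6366: V=(p*·102.0800+(1−p*)·55.8100)/1.07=80.3171; Δ=(102.0800−55.8100)/(95.9367−62.1229)=1.3684; B=V−Δ·S=-27.2875
Node (2,1) S=121.4388: V=(p*·166.7000+(1−p*)·102.0800)/1.07=134.7272; Δ=(166.7000−102.0800)/(148.1553−95.9367)=1.2375; B=V−Δ·S=-15.5518
Node (2,2) S=187.5384: V=(p*·230.5200+(1−p*)·166.7000)/1.07=194.6329; Δ=(230.5200−166.7000)/(228.7968−148.1553)=0.7914; B=V−Δ·S=46.2143
Node (1,0) S=99.5400: V=(p*·134.7272+(1−p*)·80.3171)/1.07=108.1747; Δ=(134.7272−80.3171)/(121.4388−78.6366)=1.2712; B=V−Δ·S=-18.3605
Node (1,1) S=153.7200: V=(p*·194.6329+(1−p*)·134.7272)/1.07=162.3697; Δ=(194.6329−134.7272)/(187.5384−121.4388)=0.9063; B=V−Δ·S=23.0542
Node (0,0) S=126.0000: V=(p*·162.3697+(1−p*)·108.1747)/1.07=134.0789; Δ=(162.3697−108.1747)/(153.7200−99.5400)=1.0003; B=V−Δ·S=8.0441
Each (Δ,B) replicates both successor values, so the strategy is self-financing and V0 is arbitrage-free.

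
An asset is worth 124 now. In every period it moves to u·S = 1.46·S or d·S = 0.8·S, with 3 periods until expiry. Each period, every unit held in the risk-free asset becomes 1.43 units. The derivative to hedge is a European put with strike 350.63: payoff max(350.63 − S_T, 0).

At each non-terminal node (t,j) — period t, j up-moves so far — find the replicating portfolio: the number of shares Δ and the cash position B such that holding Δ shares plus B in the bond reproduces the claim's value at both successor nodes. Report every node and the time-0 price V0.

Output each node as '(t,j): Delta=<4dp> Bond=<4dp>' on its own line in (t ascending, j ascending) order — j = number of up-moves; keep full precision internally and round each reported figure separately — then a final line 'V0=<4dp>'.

(0,0): Delta=-0.8079 Bond=106.5832
(1,0): Delta=-1.0000 Bond=171.4656
(1,1): Delta=-0.8029 Bond=151.5067
(2,0): Delta=-1.0000 Bond=245.1958
(2,1): Delta=-1.0000 Bond=245.1958
(2,2): Delta=-0.7978 Bond=215.2955
V0=6.3977

Risk-neutral probability p* = (R−d)/(u−d) = (1.43−0.8)/(1.46−0.8) = 0.9545.
Terminal values V(3,·): V(3,0)=287.1420, V(3,1)=234.7644, V(3,2)=139.1753, V(3,3)=0.0000
(2,0): S=79.3600. Δ = (V_up−V_dn)/(S_up−S_dn) = (234.7644−287.1420)/(115.8656−63.4880) = -1.0000. V = [p*·234.7644 + (1−p*)·287.1420]/1.43 = 165.8358. B = V − Δ·S = 245.1958.
(2,1): S=144.8320. Δ = (V_up−V_dn)/(S_up−S_dn) = (139.1753−234.7644)/(211.4547−115.8656) = -1.0000. V = [p*·139.1753 + (1−p*)·234.7644]/1.43 = 100.3638. B = V − Δ·S = 245.1958.
(2,2): S=264.3184. Δ = (V_up−V_dn)/(S_up−S_dn) = (0.0000−139.1753)/(385.9049−211.4547) = -0.7978. V = [p*·0.0000 + (1−p*)·139.1753]/1.43 = 4.4239. B = V − Δ·S = 215.2955.
(1,0): S=99.2000. Δ = (V_up−V_dn)/(S_up−S_dn) = (100.3638−165.8358)/(144.8320−79.3600) = -1.0000. V = [p*·100.3638 + (1−p*)·165.8358]/1.43 = 72.2656. B = V − Δ·S = 171.4656.
(1,1): S=181.0400. Δ = (V_up−V_dn)/(S_up−S_dn) = (4.4239−100.3638)/(264.3184−144.8320) = -0.8029. V = [p*·4.4239 + (1−p*)·100.3638]/1.43 = 6.1432. B = V − Δ·S = 151.5067.
(0,0): S=124.0000. Δ = (V_up−V_dn)/(S_up−S_dn) = (6.1432−72.2656)/(181.0400−99.2000) = -0.8079. V = [p*·6.1432 + (1−p*)·72.2656]/1.43 = 6.3977. B = V − Δ·S = 106.5832.
Each (Δ,B) replicates both successor values, so the strategy is self-financing and V0 is arbitrage-free.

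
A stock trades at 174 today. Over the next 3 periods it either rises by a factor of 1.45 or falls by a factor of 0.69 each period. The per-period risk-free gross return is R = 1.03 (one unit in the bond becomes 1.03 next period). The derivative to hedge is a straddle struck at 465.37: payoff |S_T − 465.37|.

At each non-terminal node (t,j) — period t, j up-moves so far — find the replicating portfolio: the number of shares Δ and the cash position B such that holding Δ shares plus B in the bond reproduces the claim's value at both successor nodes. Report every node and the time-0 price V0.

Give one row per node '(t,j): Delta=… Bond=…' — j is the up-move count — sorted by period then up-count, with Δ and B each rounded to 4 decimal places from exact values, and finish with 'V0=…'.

No-arbitrage ⇒ martingale measure with p* = (R−d)/(u−d) = 0.4474.
At expiry t=3: V(3,0)=408.2094, V(3,1)=345.2500, V(3,2)=212.9439, V(3,3)=65.0907
(2,0): S=82.8414. Δ = (V_up−V_dn)/(S_up−S_dn) = (345.2500−408.2094)/(120.1200−57.1606) = -1.0000. V = [p*·345.2500 + (1−p*)·408.2094]/1.03 = 368.9741. B = V − Δ·S = 451.8155.
(2,1): S=174.0870. Δ = (V_up−V_dn)/(S_up−S_dn) = (212.9439−345.2500)/(252.4261−120.1200) = -1.0000. V = [p*·212.9439 + (1−p*)·345.2500]/1.03 = 277.7285. B = V − Δ·S = 451.8155.
(2,2): S=365.8350. Δ = (V_up−V_dn)/(S_up−S_dn) = (65.0907−212.9439)/(530.4607−252.4261) = -0.5318. V = [p*·65.0907 + (1−p*)·212.9439]/1.03 = 142.5233. B = V − Δ·S = 337.0669.
(1,0): S=120.0600. Δ = (V_up−V_dn)/(S_up−S_dn) = (277.7285−368.9741)/(174.0870−82.8414) = -1.0000. V = [p*·277.7285 + (1−p*)·368.9741]/1.03 = 318.5959. B = V − Δ·S = 438.6559.
(1,1): S=252.3000. Δ = (V_up−V_dn)/(S_up−S_dn) = (142.5233−277.7285)/(365.8350−174.0870) = -0.7051. V = [p*·142.5233 + (1−p*)·277.7285]/1.03 = 210.9146. B = V − Δ·S = 388.8161.
(0,0): S=174.0000. Δ = (V_up−V_dn)/(S_up−S_dn) = (210.9146−318.5959)/(252.3000−120.0600) = -0.8143. V = [p*·210.9146 + (1−p*)·318.5959]/1.03 = 262.5463. B = V − Δ·S = 404.2322.
Self-financing check: at every node Δ·S+B equals the discounted successor values.

(0,0): Delta=-0.8143 Bond=404.2322
(1,0): Delta=-1.0000 Bond=438.6559
(1,1): Delta=-0.7051 Bond=388.8161
(2,0): Delta=-1.0000 Bond=451.8155
(2,1): Delta=-1.0000 Bond=451.8155
(2,2): Delta=-0.5318 Bond=337.0669
V0=262.5463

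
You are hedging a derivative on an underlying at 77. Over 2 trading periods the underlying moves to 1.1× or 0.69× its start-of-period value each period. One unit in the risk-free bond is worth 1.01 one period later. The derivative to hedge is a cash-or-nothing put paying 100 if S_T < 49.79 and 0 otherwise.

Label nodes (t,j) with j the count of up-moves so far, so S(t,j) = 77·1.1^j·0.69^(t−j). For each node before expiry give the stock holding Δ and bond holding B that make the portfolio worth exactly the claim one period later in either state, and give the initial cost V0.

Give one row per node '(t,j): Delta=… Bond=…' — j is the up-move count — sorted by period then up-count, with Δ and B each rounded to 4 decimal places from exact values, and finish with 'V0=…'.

The replicating-portfolio and risk-neutral prices coincide; use p* = (1.01−0.69)/(1.1−0.69) = 0.7805 for the latter.
Terminal values V(2,·): V(2,0)=100.0000, V(2,1)=0.0000, V(2,2)=0.0000
  t=1,j=0: stock 53.1300 → up 58.4430 (V=0.0000), down 36.6597 (V=100.0000). Price 21.7339; hedge Δ=-4.5907, bond B=265.6363.
  t=1,j=1: stock 84.7000 → up 93.1700 (V=0.0000), down 58.4430 (V=0.0000). Price 0.0000; hedge Δ=0.0000, bond B=0.0000.
  t=0,j=0: stock 77.0000 → up 84.7000 (V=0.0000), down 53.1300 (V=21.7339). Price 4.7236; hedge Δ=-0.6884, bond B=57.7331.
Self-financing check: at every node Δ·S+B equals the discounted successor values.

(0,0): Delta=-0.6884 Bond=57.7331
(1,0): Delta=-4.5907 Bond=265.6363
(1,1): Delta=0.0000 Bond=0.0000
V0=4.7236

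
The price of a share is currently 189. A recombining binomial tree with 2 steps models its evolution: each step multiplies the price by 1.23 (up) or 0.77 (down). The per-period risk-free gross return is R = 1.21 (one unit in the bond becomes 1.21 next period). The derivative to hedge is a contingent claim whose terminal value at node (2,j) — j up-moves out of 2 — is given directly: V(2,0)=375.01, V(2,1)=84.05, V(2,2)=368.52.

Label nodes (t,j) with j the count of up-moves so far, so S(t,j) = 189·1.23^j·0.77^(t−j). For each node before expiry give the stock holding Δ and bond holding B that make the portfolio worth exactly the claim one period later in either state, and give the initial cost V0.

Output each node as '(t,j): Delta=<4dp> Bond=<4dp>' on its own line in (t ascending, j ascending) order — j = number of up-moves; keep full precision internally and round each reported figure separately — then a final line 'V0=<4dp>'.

(0,0): Delta=2.4663 Bond=-230.5843
(1,0): Delta=-4.3463 Bond=712.4395
(1,1): Delta=2.6602 Bond=-324.0728
V0=235.5517

Risk-neutral probability p* = (R−d)/(u−d) = (1.21−0.77)/(1.23−0.77) = 0.9565.
Payoff layer (t=2): V(2,0)=375.0100, V(2,1)=84.0500, V(2,2)=368.5200
Node (1,0) S=145.5300: V=(p*·84.0500+(1−p*)·375.0100)/1.21=79.9177; Δ=(84.0500−375.0100)/(179.0019−112.0581)=-4.3463; B=V−Δ·S=712.4395
Node (1,1) S=232.4700: V=(p*·368.5200+(1−p*)·84.0500)/1.21=294.3403; Δ=(368.5200−84.0500)/(285.9381−179.0019)=2.6602; B=V−Δ·S=-324.0728
Node (0,0) S=189.0000: V=(p*·294.3403+(1−p*)·79.9177)/1.21=235.5517; Δ=(294.3403−79.9177)/(232.4700−145.5300)=2.4663; B=V−Δ·S=-230.5843
Each (Δ,B) replicates both successor values, so the strategy is self-financing and V0 is arbitrage-free.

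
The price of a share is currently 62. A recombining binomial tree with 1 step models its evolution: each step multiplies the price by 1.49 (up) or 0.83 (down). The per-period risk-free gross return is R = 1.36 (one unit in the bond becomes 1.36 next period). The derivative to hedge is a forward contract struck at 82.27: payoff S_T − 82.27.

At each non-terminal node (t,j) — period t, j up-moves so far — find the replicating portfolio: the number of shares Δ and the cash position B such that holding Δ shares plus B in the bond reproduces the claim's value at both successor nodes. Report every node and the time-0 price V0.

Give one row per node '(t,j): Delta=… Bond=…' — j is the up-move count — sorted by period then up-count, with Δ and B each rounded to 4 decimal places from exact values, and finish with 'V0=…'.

(0,0): Delta=1.0000 Bond=-60.4926
V0=1.5074

No-arbitrage ⇒ martingale measure with p* = (R−d)/(u−d) = 0.8030.
At expiry t=1: V(1,0)=-30.8100, V(1,1)=10.1100
  t=0,j=0: stock 62.0000 → up 92.3800 (V=10.1100), down 51.4600 (V=-30.8100). Price 1.5074; hedge Δ=1.0000, bond B=-60.4926.
Check: Δ(0,0)·S0 + B(0,0) = 1.5074 = V0.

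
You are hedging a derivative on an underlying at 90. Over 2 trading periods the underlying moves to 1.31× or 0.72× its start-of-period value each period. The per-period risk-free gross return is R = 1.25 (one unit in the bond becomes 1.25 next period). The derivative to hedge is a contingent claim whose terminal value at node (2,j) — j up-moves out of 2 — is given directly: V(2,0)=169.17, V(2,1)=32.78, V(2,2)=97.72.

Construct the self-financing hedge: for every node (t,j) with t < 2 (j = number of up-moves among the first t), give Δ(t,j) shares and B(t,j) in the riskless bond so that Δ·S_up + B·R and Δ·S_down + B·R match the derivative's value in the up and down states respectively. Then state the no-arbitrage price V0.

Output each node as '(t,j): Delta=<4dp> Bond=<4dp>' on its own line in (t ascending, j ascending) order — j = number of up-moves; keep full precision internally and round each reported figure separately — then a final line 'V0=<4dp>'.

The replicating-portfolio and risk-neutral prices coincide; use p* = (1.25−0.72)/(1.31−0.72) = 0.8983 for the latter.
Payoff layer (t=2): V(2,0)=169.1700, V(2,1)=32.7800, V(2,2)=97.7200
Node (1,0) S=64.8000: V=(p*·32.7800+(1−p*)·169.1700)/1.25=37.3201; Δ=(32.7800−169.1700)/(84.8880−46.6560)=-3.5674; B=V−Δ·S=268.4896
Node (1,1) S=117.9000: V=(p*·97.7200+(1−p*)·32.7800)/1.25=72.8927; Δ=(97.7200−32.7800)/(154.4490−84.8880)=0.9336; B=V−Δ·S=-37.1751
Node (0,0) S=90.0000: V=(p*·72.8927+(1−p*)·37.3201)/1.25=55.4202; Δ=(72.8927−37.3201)/(117.9000−64.8000)=0.6699; B=V−Δ·S=-4.8724
Self-financing check: at every node Δ·S+B equals the discounted successor values.

(0,0): Delta=0.6699 Bond=-4.8724
(1,0): Delta=-3.5674 Bond=268.4896
(1,1): Delta=0.9336 Bond=-37.1751
V0=55.4202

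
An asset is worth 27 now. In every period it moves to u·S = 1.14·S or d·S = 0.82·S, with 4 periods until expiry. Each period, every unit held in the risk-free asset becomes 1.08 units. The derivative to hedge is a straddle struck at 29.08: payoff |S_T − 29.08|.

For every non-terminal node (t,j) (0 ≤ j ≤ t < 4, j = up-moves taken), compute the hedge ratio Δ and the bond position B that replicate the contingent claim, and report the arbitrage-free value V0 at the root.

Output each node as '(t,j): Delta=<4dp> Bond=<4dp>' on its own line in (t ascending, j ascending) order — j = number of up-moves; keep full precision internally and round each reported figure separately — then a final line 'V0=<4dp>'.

(0,0): Delta=0.5156 Bond=-6.7607
(1,0): Delta=-0.4054 Bond=13.0898
(1,1): Delta=0.6685 Bond=-12.0073
(2,0): Delta=-1.0000 Bond=24.9314
(2,1): Delta=-0.3067 Bond=11.6460
(2,2): Delta=0.8304 Bond=-18.6480
(3,0): Delta=-1.0000 Bond=26.9259
(3,1): Delta=-1.0000 Bond=26.9259
(3,2): Delta=-0.1917 Bond=9.2666
(3,3): Delta=1.0000 Bond=-26.9259
V0=7.1604

The replicating-portfolio and risk-neutral prices coincide; use p* = (1.08−0.82)/(1.14−0.82) = 0.8125 for the latter.
Payoff layer (t=4): V(4,0)=16.8727, V(4,1)=12.1089, V(4,2)=5.4860, V(4,3)=3.7214, V(4,4)=16.5219
(3,0): S=14.8869. Δ = (V_up−V_dn)/(S_up−S_dn) = (12.1089−16.8727)/(16.9711−12.2073) = -1.0000. V = [p*·12.1089 + (1−p*)·16.8727]/1.08 = 12.0390. B = V − Δ·S = 26.9259.
(3,1): S=20.6965. Δ = (V_up−V_dn)/(S_up−S_dn) = (5.4860−12.1089)/(23.5940−16.9711) = -1.0000. V = [p*·5.4860 + (1−p*)·12.1089]/1.08 = 6.2295. B = V − Δ·S = 26.9259.
(3,2): S=28.7731. Δ = (V_up−V_dn)/(S_up−S_dn) = (3.7214−5.4860)/(32.8014−23.5940) = -0.1917. V = [p*·3.7214 + (1−p*)·5.4860]/1.08 = 3.7521. B = V − Δ·S = 9.2666.
(3,3): S=40.0017. Δ = (V_up−V_dn)/(S_up−S_dn) = (16.5219−3.7214)/(45.6019−32.8014) = 1.0000. V = [p*·16.5219 + (1−p*)·3.7214]/1.08 = 13.0758. B = V − Δ·S = -26.9259.
(2,0): S=18.1548. Δ = (V_up−V_dn)/(S_up−S_dn) = (6.2295−12.0390)/(20.6965−14.8869) = -1.0000. V = [p*·6.2295 + (1−p*)·12.0390]/1.08 = 6.7766. B = V − Δ·S = 24.9314.
(2,1): S=25.2396. Δ = (V_up−V_dn)/(S_up−S_dn) = (3.7521−6.2295)/(28.7731−20.6965) = -0.3067. V = [p*·3.7521 + (1−p*)·6.2295]/1.08 = 3.9043. B = V − Δ·S = 11.6460.
(2,2): S=35.0892. Δ = (V_up−V_dn)/(S_up−S_dn) = (13.0758−3.7521)/(40.0017−28.7731) = 0.8304. V = [p*·13.0758 + (1−p*)·3.7521]/1.08 = 10.4885. B = V − Δ·S = -18.6480.
(1,0): S=22.1400. Δ = (V_up−V_dn)/(S_up−S_dn) = (3.9043−6.7766)/(25.2396−18.1548) = -0.4054. V = [p*·3.9043 + (1−p*)·6.7766]/1.08 = 4.1137. B = V − Δ·S = 13.0898.
(1,1): S=30.7800. Δ = (V_up−V_dn)/(S_up−S_dn) = (10.4885−3.9043)/(35.0892−25.2396) = 0.6685. V = [p*·10.4885 + (1−p*)·3.9043]/1.08 = 8.5685. B = V − Δ·S = -12.0073.
(0,0): S=27.0000. Δ = (V_up−V_dn)/(S_up−S_dn) = (8.5685−4.1137)/(30.7800−22.1400) = 0.5156. V = [p*·8.5685 + (1−p*)·4.1137]/1.08 = 7.1604. B = V − Δ·S = -6.7607.
Each (Δ,B) replicates both successor values, so the strategy is self-financing and V0 is arbitrage-free.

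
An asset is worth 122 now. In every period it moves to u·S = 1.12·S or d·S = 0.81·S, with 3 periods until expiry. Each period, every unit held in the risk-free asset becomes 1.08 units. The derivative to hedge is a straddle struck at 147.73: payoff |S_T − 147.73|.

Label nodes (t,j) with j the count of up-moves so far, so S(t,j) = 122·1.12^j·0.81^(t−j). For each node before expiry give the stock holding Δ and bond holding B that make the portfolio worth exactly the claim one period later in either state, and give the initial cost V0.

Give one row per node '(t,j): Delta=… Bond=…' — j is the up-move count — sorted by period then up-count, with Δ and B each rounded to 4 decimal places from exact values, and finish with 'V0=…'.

(0,0): Delta=-0.1859 Bond=42.7813
(1,0): Delta=-1.0000 Bond=126.6547
(1,1): Delta=-0.0987 Bond=34.2852
(2,0): Delta=-1.0000 Bond=136.7870
(2,1): Delta=-1.0000 Bond=136.7870
(2,2): Delta=-0.0021 Bond=22.2489
V0=20.1033

The replicating-portfolio and risk-neutral prices coincide; use p* = (1.08−0.81)/(1.12−0.81) = 0.8710 for the latter.
Terminal values V(3,·): V(3,0)=82.8942, V(3,1)=58.0805, V(3,2)=23.7702, V(3,3)=23.6712
  t=2,j=0: stock 80.0442 → up 89.6495 (V=58.0805), down 64.8358 (V=82.8942). Price 56.7428; hedge Δ=-1.0000, bond B=136.7870.
  t=2,j=1: stock 110.6784 → up 123.9598 (V=23.7702), down 89.6495 (V=58.0805). Price 26.1086; hedge Δ=-1.0000, bond B=136.7870.
  t=2,j=2: stock 153.0368 → up 171.4012 (V=23.6712), down 123.9598 (V=23.7702). Price 21.9296; hedge Δ=-0.0021, bond B=22.2489.
  t=1,j=0: stock 98.8200 → up 110.6784 (V=26.1086), down 80.0442 (V=56.7428). Price 27.8347; hedge Δ=-1.0000, bond B=126.6547.
  t=1,j=1: stock 136.6400 → up 153.0368 (V=21.9296), down 110.6784 (V=26.1086). Price 20.8045; hedge Δ=-0.0987, bond B=34.2852.
  t=0,j=0: stock 122.0000 → up 136.6400 (V=20.8045), down 98.8200 (V=27.8347). Price 20.1033; hedge Δ=-0.1859, bond B=42.7813.
Self-financing check: at every node Δ·S+B equals the discounted successor values.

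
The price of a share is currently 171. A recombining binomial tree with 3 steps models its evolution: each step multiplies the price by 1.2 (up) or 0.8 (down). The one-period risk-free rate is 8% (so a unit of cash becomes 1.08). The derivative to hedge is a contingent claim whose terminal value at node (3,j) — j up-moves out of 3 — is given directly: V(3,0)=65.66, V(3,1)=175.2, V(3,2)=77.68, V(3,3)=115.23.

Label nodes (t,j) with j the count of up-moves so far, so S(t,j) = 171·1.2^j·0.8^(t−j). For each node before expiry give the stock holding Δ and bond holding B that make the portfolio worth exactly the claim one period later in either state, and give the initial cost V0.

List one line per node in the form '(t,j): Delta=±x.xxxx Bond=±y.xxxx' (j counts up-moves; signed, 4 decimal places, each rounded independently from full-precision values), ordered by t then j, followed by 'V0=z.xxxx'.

No-arbitrage ⇒ martingale measure with p* = (R−d)/(u−d) = 0.7000.
At expiry t=3: V(3,0)=65.6600, V(3,1)=175.2000, V(3,2)=77.6800, V(3,3)=115.2300
  t=2,j=0: stock 109.4400 → up 131.3280 (V=175.2000), down 87.5520 (V=65.6600). Price 131.7944; hedge Δ=2.5023, bond B=-142.0556.
  t=2,j=1: stock 164.1600 → up 196.9920 (V=77.6800), down 131.3280 (V=175.2000). Price 99.0148; hedge Δ=-1.4851, bond B=342.8148.
  t=2,j=2: stock 246.2400 → up 295.4880 (V=115.2300), down 196.9920 (V=77.6800). Price 96.2639; hedge Δ=0.3812, bond B=2.3889.
  t=1,j=0: stock 136.8000 → up 164.1600 (V=99.0148), down 109.4400 (V=131.7944). Price 100.7858; hedge Δ=-0.5990, bond B=182.7349.
  t=1,j=1: stock 205.2000 → up 246.2400 (V=96.2639), down 164.1600 (V=99.0148). Price 89.8974; hedge Δ=-0.0335, bond B=96.7747.
  t=0,j=0: stock 171.0000 → up 205.2000 (V=89.8974), down 136.8000 (V=100.7858). Price 86.2629; hedge Δ=-0.1592, bond B=113.4840.
Check: Δ(0,0)·S0 + B(0,0) = 86.2629 = V0.

(0,0): Delta=-0.1592 Bond=113.4840
(1,0): Delta=-0.5990 Bond=182.7349
(1,1): Delta=-0.0335 Bond=96.7747
(2,0): Delta=2.5023 Bond=-142.0556
(2,1): Delta=-1.4851 Bond=342.8148
(2,2): Delta=0.3812 Bond=2.3889
V0=86.2629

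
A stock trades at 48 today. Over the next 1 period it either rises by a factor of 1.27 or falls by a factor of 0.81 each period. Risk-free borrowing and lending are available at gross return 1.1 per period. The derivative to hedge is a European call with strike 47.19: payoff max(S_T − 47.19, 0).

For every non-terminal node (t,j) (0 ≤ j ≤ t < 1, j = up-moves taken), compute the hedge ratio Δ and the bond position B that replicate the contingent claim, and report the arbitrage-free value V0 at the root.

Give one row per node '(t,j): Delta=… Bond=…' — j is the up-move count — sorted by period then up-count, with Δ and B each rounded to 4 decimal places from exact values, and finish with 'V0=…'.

No-arbitrage ⇒ martingale measure with p* = (R−d)/(u−d) = 0.6304.
At expiry t=1: V(1,0)=0.0000, V(1,1)=13.7700
  t=0,j=0: stock 48.0000 → up 60.9600 (V=13.7700), down 38.8800 (V=0.0000). Price 7.8919; hedge Δ=0.6236, bond B=-22.0429.
Root portfolio cost Δ·48+B reproduces V0=7.8919.

(0,0): Delta=0.6236 Bond=-22.0429
V0=7.8919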